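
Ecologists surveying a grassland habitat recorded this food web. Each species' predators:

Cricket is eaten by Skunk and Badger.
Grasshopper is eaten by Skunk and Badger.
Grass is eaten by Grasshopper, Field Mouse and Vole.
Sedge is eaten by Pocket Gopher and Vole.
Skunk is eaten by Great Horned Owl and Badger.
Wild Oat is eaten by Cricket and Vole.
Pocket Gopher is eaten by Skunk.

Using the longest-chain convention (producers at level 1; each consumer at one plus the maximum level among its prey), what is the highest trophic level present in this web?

Producers (level 1): Sedge, Wild Oat, Grass.
Wild Oat → Cricket → Skunk → Great Horned Owl gives Great Horned Owl level 4.
No species has a prey at level 4, so no species reaches level 5.

4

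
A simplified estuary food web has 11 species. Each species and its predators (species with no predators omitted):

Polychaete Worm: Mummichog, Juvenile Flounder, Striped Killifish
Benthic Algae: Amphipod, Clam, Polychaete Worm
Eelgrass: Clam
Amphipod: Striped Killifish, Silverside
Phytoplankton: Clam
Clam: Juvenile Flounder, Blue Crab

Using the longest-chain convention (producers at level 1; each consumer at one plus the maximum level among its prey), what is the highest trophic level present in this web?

3

Producers (level 1): Benthic Algae, Phytoplankton, Eelgrass.
Benthic Algae → Clam → Blue Crab gives Blue Crab level 3.
No species has a prey at level 3, so no species reaches level 4.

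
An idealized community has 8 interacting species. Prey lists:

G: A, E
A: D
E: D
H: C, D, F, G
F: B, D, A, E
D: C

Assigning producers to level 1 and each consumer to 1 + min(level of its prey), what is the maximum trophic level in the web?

Producers (level 1): B, C.
Following each consumer down to its lowest-level prey: C → D → A → G (levels 1 through 4).
All prey of G (A 3, E 3) are at level 3 or above, so G is at level 1 + 3 = 4.
Every consumer has at least one prey at level 3 or below, so none exceeds level 4.

4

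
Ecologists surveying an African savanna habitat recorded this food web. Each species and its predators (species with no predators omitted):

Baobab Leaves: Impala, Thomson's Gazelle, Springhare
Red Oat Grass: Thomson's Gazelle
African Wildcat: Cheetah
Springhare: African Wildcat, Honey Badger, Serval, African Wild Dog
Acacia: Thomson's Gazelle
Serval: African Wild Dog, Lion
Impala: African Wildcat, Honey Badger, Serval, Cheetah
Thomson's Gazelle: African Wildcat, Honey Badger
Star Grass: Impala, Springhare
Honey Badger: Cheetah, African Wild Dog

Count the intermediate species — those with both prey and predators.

Intermediate species (has both prey and predators): Impala, Thomson's Gazelle, Springhare, African Wildcat, Honey Badger, Serval.
Count: 6.

6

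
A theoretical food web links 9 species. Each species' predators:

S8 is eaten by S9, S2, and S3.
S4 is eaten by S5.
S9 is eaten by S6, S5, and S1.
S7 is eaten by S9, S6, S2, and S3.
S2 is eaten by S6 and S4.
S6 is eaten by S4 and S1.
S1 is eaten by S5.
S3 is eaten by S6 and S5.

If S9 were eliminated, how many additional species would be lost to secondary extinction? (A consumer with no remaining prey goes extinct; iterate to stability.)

Remove S9.
Every predator of it retains at least one other prey: S6 still has S7, S3, S2; S1 still has S6; S5 still has S3, S4, S1.
No consumer loses all prey, so no secondary extinctions occur.

0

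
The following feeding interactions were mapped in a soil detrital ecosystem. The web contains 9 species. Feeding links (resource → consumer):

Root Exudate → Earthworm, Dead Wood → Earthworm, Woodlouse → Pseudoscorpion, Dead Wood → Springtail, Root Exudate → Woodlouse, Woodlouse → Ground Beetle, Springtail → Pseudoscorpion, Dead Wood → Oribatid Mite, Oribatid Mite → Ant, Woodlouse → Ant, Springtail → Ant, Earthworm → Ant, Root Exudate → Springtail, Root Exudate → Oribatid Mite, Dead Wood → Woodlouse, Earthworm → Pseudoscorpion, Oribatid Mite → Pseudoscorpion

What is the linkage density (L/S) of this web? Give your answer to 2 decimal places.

L/S = 1.89

There are L = 17 links among S = 9 species.
L/S = 17/9 = 1.8889 ≈ 1.89.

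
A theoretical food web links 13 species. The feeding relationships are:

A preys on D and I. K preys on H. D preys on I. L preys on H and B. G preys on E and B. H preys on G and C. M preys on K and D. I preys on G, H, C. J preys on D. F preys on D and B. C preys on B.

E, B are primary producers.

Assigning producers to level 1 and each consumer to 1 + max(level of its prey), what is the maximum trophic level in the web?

6

Producers (level 1): E, B.
E → G → H → I → D → F gives F level 6.
No species has a prey at level 6, so no species reaches level 7.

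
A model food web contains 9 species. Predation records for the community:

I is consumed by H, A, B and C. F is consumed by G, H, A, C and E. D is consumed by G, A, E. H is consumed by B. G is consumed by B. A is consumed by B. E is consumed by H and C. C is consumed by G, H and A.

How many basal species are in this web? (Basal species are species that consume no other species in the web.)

3

Basal species (no prey listed): F, D, I.
Count: 3.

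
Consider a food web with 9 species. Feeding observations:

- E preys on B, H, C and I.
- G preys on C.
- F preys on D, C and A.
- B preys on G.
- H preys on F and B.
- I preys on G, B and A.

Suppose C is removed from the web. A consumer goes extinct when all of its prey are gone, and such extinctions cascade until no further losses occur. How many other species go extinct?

2

Remove C.
Round 1: G (all prey gone) → extinct.
Round 2: B (all prey gone) → extinct.
No further losses. Total secondary extinctions: 2.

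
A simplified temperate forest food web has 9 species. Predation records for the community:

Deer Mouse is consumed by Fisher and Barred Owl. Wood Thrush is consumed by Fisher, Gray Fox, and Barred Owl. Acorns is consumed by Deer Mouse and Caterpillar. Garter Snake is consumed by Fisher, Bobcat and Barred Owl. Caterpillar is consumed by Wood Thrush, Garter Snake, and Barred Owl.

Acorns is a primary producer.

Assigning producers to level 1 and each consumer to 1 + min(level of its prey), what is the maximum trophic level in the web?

4

Producers (level 1): Acorns.
Following each consumer down to its lowest-level prey: Acorns → Caterpillar → Garter Snake → Bobcat (levels 1 through 4).
All prey of Bobcat (Garter Snake 3) are at level 3 or above, so Bobcat is at level 1 + 3 = 4.
Every consumer has at least one prey at level 3 or below, so none exceeds level 4.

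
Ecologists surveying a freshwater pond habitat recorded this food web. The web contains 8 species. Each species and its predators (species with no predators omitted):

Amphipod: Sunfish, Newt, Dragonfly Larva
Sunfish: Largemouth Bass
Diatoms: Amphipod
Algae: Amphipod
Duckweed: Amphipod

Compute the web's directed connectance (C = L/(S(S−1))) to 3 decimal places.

The web has S = 8 species and L = 7 feeding links.
C = L / (S(S−1)) = 7 / 56 = 0.1250 ≈ 0.125.

C = 0.125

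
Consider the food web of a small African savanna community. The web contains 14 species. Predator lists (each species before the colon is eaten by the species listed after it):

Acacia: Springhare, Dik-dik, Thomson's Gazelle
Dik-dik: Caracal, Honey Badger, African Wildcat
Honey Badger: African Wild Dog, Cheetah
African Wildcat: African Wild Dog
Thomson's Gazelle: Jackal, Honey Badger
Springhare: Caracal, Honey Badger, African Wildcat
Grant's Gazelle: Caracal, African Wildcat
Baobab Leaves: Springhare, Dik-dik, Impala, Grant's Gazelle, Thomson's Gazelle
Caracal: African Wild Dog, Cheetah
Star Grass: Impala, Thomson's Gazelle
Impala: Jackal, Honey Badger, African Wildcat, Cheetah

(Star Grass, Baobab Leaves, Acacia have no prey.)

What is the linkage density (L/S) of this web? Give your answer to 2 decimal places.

There are L = 29 links among S = 14 species.
L/S = 29/14 = 2.0714 ≈ 2.07.

L/S = 2.07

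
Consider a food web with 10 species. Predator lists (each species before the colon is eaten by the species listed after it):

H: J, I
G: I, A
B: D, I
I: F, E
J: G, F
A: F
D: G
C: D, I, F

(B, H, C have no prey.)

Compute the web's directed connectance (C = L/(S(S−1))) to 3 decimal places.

C = 0.167

The web has S = 10 species and L = 15 feeding links.
C = L / (S(S−1)) = 15 / 90 = 0.1667 ≈ 0.167.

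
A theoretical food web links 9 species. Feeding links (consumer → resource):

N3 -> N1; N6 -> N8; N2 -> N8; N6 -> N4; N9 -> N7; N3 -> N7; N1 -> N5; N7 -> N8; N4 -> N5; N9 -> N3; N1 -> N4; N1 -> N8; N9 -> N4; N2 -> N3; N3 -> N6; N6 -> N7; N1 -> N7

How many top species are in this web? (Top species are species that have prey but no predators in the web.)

2

Top species (has prey, but nothing eats it): N2, N9.
Count: 2.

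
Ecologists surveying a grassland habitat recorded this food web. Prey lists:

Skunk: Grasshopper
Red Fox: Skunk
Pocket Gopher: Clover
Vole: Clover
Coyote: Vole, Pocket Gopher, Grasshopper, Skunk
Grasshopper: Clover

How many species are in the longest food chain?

One longest chain: Clover → Grasshopper → Skunk → Coyote.
It has 4 species and 3 links.

4 species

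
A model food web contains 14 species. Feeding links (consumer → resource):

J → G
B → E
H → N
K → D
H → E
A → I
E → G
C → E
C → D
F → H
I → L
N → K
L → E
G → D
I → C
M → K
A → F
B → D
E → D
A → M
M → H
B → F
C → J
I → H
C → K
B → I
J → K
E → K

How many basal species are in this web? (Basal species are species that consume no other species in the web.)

Basal species (no prey listed): D.
Count: 1.

1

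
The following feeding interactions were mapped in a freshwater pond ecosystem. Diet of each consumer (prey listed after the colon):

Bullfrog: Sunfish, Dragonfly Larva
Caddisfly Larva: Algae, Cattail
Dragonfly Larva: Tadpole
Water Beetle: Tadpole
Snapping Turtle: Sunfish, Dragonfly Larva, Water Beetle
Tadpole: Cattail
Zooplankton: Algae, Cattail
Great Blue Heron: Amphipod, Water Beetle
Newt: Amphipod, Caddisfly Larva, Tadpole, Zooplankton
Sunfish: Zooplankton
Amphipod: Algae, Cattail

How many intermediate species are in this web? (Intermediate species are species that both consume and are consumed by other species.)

7

Intermediate species (has both prey and predators): Amphipod, Caddisfly Larva, Tadpole, Zooplankton, Sunfish, Dragonfly Larva, Water Beetle.
Count: 7.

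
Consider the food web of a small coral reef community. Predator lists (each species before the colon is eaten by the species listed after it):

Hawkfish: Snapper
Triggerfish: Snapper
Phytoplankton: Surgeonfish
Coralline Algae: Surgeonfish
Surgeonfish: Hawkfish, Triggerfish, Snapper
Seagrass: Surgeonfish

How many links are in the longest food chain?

3 links

One longest chain: Seagrass → Surgeonfish → Hawkfish → Snapper.
It has 4 species and 3 links.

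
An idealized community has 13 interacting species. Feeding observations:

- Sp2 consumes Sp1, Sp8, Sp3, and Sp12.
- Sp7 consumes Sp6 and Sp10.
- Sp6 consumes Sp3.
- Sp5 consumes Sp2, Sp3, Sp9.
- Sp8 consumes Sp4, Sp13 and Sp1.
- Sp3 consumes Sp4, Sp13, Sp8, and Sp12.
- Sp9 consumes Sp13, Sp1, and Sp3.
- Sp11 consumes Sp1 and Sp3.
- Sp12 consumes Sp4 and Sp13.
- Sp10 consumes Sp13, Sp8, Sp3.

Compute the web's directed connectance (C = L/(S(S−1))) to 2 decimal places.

The web has S = 13 species and L = 27 feeding links.
C = L / (S(S−1)) = 27 / 156 = 0.1731 ≈ 0.17.

C = 0.17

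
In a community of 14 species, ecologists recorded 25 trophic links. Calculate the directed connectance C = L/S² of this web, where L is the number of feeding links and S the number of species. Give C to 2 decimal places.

The web has S = 14 species and L = 25 feeding links.
C = L / S² = 25 / 196 = 0.1276 ≈ 0.13.

C = 0.13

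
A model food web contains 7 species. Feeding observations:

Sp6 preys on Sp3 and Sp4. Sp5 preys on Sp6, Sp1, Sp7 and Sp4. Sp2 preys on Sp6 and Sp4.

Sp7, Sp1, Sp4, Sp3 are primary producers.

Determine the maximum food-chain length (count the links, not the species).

One longest chain: Sp4 → Sp6 → Sp2.
It has 3 species and 2 links.

2 links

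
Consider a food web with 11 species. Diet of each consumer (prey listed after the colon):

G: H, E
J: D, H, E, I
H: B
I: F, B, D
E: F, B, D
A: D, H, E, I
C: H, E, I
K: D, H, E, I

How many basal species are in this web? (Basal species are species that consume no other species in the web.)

Basal species (no prey listed): F, B, D.
Count: 3.

3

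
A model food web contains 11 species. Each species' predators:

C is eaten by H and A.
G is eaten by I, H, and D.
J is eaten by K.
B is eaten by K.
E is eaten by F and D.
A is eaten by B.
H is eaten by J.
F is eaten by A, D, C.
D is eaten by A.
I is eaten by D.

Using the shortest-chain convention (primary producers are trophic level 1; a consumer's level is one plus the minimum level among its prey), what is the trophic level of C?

Trophic level 3

E is a producer → level 1.
F eats E → level 2.
C eats F → level 3.
No prey of C is below level 2, so 3 is the minimum.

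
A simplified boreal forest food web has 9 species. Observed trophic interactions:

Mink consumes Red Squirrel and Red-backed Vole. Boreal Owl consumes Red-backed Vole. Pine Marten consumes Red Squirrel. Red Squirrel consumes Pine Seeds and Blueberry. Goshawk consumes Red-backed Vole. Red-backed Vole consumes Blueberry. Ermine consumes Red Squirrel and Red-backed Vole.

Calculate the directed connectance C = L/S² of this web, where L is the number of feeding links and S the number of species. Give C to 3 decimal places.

C = 0.123

The web has S = 9 species and L = 10 feeding links.
C = L / S² = 10 / 81 = 0.1235 ≈ 0.123.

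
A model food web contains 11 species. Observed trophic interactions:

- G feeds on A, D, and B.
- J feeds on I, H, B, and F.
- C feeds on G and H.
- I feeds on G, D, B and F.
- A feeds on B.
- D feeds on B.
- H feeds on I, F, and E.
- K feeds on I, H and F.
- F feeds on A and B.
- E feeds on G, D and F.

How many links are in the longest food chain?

One longest chain: B → A → F → E → H → J.
It has 6 species and 5 links.

5 links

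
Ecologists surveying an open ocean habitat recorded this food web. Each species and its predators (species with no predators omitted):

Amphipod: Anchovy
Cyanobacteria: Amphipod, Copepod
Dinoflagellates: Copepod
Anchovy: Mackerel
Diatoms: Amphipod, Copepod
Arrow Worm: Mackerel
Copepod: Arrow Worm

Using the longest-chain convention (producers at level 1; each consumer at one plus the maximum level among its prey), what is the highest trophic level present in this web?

Producers (level 1): Cyanobacteria, Dinoflagellates, Diatoms.
Cyanobacteria → Amphipod → Anchovy → Mackerel gives Mackerel level 4.
No species has a prey at level 4, so no species reaches level 5.

4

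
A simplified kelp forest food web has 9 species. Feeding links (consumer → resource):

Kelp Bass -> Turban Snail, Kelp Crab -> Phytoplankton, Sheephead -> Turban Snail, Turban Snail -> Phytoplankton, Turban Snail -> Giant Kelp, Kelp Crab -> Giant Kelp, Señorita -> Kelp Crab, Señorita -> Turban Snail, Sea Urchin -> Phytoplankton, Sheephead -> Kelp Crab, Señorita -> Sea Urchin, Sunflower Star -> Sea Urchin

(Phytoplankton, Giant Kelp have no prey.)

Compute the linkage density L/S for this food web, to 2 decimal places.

There are L = 12 links among S = 9 species.
L/S = 12/9 = 1.3333 ≈ 1.33.

L/S = 1.33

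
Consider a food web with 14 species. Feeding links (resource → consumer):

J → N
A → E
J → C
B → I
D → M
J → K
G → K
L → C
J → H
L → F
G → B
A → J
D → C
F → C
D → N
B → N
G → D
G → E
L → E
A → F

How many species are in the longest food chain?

3 species

One longest chain: A → J → K.
It has 3 species and 2 links.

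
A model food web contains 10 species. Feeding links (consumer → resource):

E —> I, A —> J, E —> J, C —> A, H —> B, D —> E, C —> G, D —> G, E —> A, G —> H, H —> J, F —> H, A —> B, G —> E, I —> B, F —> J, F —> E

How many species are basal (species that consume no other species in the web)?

Basal species (no prey listed): J, B.
Count: 2.

2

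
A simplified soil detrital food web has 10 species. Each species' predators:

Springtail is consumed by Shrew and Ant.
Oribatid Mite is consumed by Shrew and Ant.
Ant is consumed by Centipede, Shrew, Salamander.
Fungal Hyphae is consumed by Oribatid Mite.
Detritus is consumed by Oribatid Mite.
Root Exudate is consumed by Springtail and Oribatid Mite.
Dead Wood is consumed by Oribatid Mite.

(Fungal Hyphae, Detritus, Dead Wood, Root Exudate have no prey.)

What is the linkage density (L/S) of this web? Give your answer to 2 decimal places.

There are L = 12 links among S = 10 species.
L/S = 12/10 = 1.2000 ≈ 1.20.

L/S = 1.20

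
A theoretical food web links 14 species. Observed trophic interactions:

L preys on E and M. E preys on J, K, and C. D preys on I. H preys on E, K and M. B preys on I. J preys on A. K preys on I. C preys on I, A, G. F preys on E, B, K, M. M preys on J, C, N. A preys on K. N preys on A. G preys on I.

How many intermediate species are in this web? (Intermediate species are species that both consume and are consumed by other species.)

9

Intermediate species (has both prey and predators): K, G, B, A, C, N, J, E, M.
Count: 9.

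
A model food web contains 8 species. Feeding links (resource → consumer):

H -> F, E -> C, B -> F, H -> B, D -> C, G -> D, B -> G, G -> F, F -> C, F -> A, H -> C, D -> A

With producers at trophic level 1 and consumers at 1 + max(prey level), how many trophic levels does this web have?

5

Producers (level 1): E, H.
H → B → G → F → A gives A level 5.
No species has a prey at level 5, so no species reaches level 6.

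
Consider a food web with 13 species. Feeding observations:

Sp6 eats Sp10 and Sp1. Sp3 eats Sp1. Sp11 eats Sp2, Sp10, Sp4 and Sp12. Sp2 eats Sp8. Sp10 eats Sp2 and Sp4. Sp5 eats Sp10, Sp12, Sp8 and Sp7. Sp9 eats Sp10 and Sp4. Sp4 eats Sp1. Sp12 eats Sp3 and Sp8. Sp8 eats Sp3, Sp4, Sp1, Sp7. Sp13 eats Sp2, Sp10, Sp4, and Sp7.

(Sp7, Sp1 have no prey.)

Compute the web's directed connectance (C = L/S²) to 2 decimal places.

C = 0.16

The web has S = 13 species and L = 27 feeding links.
C = L / S² = 27 / 169 = 0.1598 ≈ 0.16.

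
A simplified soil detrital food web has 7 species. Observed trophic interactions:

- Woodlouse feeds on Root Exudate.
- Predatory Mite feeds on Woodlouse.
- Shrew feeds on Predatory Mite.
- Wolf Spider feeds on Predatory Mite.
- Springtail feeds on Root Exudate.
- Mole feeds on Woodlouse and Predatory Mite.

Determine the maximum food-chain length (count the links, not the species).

3 links

One longest chain: Root Exudate → Woodlouse → Predatory Mite → Shrew.
It has 4 species and 3 links.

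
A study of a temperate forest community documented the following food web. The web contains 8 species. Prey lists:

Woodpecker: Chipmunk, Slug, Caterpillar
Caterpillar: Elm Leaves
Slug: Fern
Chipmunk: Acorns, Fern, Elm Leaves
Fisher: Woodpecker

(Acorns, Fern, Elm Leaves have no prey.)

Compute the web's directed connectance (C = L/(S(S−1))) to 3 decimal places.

The web has S = 8 species and L = 9 feeding links.
C = L / (S(S−1)) = 9 / 56 = 0.1607 ≈ 0.161.

C = 0.161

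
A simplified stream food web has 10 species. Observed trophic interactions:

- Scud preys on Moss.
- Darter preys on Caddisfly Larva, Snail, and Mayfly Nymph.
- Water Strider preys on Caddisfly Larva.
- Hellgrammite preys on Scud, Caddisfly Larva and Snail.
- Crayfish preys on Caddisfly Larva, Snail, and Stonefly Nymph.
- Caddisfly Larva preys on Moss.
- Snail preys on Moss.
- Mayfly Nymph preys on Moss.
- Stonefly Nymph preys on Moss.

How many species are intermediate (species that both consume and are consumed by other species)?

5

Intermediate species (has both prey and predators): Caddisfly Larva, Scud, Snail, Mayfly Nymph, Stonefly Nymph.
Count: 5.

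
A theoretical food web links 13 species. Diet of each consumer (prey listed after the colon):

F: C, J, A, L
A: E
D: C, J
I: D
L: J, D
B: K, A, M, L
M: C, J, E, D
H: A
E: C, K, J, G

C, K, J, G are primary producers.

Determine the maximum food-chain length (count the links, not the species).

One longest chain: C → E → A → H.
It has 4 species and 3 links.

3 links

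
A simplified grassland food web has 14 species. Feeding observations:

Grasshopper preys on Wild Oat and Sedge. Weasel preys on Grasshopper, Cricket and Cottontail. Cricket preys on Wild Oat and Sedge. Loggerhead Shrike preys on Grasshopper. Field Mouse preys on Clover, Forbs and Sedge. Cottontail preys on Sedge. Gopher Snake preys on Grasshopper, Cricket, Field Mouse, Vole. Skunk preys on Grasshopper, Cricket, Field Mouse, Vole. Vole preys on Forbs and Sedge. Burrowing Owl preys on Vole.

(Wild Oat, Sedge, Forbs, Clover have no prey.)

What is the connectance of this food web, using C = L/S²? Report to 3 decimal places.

C = 0.117

The web has S = 14 species and L = 23 feeding links.
C = L / S² = 23 / 196 = 0.1173 ≈ 0.117.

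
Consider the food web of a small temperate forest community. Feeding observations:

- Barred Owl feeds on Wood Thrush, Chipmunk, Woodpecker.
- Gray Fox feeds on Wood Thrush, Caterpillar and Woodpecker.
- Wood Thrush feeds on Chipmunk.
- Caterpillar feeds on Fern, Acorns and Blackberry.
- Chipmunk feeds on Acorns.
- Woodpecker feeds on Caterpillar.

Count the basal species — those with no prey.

Basal species (no prey listed): Blackberry, Acorns, Fern.
Count: 3.

3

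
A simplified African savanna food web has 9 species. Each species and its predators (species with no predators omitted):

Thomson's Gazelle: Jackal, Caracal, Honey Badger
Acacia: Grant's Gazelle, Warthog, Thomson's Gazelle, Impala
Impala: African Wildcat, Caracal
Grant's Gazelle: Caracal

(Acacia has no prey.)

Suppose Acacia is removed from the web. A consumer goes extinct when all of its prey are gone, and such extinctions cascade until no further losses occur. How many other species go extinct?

8

Remove Acacia.
Round 1: Grant's Gazelle (all prey gone), Warthog (all prey gone), Thomson's Gazelle (all prey gone), Impala (all prey gone) → extinct.
Round 2: Jackal (all prey gone), African Wildcat (all prey gone), Caracal (all prey gone), Honey Badger (all prey gone) → extinct.
No further losses. Total secondary extinctions: 8.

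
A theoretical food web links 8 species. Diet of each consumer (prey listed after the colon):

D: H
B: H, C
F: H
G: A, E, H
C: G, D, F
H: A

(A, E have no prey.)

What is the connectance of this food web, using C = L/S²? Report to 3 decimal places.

C = 0.172

The web has S = 8 species and L = 11 feeding links.
C = L / S² = 11 / 64 = 0.1719 ≈ 0.172.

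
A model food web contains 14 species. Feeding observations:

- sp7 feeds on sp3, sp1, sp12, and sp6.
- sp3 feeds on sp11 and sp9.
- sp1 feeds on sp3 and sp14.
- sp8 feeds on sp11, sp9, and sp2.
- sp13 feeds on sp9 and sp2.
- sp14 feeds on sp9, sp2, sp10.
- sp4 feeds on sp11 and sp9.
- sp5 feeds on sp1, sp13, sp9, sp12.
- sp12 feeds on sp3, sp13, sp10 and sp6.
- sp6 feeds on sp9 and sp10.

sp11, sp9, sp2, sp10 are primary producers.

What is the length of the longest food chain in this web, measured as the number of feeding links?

One longest chain: sp9 → sp14 → sp1 → sp5.
It has 4 species and 3 links.

3 links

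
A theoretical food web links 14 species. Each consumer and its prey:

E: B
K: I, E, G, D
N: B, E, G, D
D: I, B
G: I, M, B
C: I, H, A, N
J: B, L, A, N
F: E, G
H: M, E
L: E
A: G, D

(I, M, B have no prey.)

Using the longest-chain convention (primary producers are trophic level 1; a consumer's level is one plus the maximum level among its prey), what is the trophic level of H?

B is a producer → level 1.
E eats B → level 2.
H eats E (level 2); other prey at levels: M 1 → level 3.

Trophic level 3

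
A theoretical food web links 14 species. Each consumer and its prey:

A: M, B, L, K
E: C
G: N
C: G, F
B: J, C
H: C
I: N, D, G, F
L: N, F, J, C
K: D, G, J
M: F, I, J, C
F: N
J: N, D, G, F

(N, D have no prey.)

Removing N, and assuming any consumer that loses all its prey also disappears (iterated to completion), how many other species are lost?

Remove N.
Round 1: G (all prey gone), F (all prey gone) → extinct.
Round 2: C (all prey gone) → extinct.
Round 3: H (all prey gone), E (all prey gone) → extinct.
No further losses. Total secondary extinctions: 5.

5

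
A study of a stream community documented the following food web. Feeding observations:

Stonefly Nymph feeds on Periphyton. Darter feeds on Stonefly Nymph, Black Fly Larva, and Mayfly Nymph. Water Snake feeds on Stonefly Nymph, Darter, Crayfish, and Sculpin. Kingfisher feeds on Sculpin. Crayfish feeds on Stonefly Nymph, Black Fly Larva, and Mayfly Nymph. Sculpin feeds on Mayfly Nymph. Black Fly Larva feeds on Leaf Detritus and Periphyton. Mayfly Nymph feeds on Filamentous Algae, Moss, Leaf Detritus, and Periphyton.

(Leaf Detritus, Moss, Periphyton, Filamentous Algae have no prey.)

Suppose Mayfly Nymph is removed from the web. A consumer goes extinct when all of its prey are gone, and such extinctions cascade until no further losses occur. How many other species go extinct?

Remove Mayfly Nymph.
Round 1: Sculpin (all prey gone) → extinct.
Round 2: Kingfisher (all prey gone) → extinct.
No further losses. Total secondary extinctions: 2.

2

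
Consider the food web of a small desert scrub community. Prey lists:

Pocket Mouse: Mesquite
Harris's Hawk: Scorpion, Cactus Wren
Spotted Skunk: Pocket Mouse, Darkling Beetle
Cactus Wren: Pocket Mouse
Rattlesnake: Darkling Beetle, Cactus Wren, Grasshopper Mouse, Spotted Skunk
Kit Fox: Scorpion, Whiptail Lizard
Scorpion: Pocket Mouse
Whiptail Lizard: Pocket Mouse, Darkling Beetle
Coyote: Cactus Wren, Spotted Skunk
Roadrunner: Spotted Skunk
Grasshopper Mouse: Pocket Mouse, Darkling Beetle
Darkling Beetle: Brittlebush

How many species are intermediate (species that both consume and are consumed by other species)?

7

Intermediate species (has both prey and predators): Pocket Mouse, Darkling Beetle, Scorpion, Cactus Wren, Grasshopper Mouse, Spotted Skunk, Whiptail Lizard.
Count: 7.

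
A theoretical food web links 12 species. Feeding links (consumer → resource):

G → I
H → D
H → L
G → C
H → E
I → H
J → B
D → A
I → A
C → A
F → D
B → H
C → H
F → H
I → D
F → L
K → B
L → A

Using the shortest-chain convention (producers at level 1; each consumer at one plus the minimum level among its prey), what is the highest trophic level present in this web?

4

Producers (level 1): A, E.
Following each consumer down to its lowest-level prey: E → H → B → K (levels 1 through 4).
All prey of K (B 3) are at level 3 or above, so K is at level 1 + 3 = 4.
Every consumer has at least one prey at level 3 or below, so none exceeds level 4.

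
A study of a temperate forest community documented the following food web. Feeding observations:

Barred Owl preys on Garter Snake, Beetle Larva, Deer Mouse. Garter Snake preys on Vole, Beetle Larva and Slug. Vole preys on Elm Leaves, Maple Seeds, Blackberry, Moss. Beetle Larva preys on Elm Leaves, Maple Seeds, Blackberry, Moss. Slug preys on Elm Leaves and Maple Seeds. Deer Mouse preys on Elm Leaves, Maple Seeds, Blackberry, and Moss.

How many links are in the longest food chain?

One longest chain: Blackberry → Vole → Garter Snake → Barred Owl.
It has 4 species and 3 links.

3 links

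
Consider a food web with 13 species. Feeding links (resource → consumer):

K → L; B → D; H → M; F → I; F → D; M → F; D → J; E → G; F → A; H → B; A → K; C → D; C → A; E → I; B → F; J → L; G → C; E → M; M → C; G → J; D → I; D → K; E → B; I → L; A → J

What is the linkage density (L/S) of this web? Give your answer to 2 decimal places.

L/S = 1.92

There are L = 25 links among S = 13 species.
L/S = 25/13 = 1.9231 ≈ 1.92.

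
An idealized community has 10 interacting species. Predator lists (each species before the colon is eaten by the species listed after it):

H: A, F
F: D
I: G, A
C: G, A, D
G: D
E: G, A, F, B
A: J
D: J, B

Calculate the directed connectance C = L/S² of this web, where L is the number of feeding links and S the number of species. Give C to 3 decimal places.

C = 0.160

The web has S = 10 species and L = 16 feeding links.
C = L / S² = 16 / 100 = 0.1600 ≈ 0.160.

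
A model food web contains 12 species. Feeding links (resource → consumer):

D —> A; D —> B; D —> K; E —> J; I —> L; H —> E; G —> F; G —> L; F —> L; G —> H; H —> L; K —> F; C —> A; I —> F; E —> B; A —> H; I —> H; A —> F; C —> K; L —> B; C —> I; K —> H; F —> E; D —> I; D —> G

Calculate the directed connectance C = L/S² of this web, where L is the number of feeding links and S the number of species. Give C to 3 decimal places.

C = 0.174

The web has S = 12 species and L = 25 feeding links.
C = L / S² = 25 / 144 = 0.1736 ≈ 0.174.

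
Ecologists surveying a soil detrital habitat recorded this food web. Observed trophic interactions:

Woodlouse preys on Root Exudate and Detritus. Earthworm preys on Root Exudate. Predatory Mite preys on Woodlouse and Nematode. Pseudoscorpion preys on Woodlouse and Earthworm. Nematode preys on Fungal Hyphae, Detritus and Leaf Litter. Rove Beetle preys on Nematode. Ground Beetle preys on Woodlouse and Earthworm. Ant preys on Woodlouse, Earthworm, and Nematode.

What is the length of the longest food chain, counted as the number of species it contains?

3 species

One longest chain: Leaf Litter → Nematode → Rove Beetle.
It has 3 species and 2 links.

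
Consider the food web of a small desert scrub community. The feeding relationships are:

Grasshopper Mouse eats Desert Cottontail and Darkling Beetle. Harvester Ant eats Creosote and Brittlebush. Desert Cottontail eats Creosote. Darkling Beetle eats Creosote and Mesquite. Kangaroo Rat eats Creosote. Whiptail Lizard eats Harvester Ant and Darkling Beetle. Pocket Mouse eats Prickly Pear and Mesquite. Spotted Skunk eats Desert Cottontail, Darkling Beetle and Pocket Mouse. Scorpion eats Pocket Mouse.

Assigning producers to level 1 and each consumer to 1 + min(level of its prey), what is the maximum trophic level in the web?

3

Producers (level 1): Prickly Pear, Mesquite, Brittlebush, Creosote.
Following each consumer down to its lowest-level prey: Brittlebush → Harvester Ant → Whiptail Lizard (levels 1 through 3).
All prey of Whiptail Lizard (Harvester Ant 2, Darkling Beetle 2) are at level 2 or above, so Whiptail Lizard is at level 1 + 2 = 3.
Every consumer has at least one prey at level 2 or below, so none exceeds level 3.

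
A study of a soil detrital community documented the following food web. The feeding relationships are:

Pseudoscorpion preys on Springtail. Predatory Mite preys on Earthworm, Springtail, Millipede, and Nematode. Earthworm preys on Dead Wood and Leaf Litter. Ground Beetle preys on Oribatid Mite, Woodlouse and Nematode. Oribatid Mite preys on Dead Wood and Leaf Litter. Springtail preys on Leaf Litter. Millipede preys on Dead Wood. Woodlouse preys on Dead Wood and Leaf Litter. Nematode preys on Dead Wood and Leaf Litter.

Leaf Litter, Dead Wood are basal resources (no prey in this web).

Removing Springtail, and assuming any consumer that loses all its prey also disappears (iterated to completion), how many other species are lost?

Remove Springtail.
Round 1: Pseudoscorpion (all prey gone) → extinct.
No further losses. Total secondary extinctions: 1.

1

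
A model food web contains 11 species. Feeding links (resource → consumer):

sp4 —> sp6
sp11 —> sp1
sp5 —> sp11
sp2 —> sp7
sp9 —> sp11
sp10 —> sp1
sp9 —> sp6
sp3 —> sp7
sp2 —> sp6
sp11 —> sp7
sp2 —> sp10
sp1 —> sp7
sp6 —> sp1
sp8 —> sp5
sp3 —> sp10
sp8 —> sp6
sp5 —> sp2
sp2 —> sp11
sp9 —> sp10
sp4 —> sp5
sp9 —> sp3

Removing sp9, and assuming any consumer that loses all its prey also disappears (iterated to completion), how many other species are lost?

1

Remove sp9.
Round 1: sp3 (all prey gone) → extinct.
No further losses. Total secondary extinctions: 1.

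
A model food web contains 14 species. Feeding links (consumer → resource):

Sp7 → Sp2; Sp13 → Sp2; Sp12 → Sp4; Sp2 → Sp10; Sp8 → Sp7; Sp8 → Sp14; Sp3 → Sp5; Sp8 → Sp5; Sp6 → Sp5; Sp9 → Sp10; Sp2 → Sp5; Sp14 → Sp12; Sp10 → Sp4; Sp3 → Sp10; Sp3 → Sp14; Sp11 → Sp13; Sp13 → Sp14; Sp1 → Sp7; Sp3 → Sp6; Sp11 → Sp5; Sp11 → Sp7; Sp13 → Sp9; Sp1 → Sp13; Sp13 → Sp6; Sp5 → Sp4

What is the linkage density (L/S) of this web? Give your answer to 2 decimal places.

There are L = 25 links among S = 14 species.
L/S = 25/14 = 1.7857 ≈ 1.79.

L/S = 1.79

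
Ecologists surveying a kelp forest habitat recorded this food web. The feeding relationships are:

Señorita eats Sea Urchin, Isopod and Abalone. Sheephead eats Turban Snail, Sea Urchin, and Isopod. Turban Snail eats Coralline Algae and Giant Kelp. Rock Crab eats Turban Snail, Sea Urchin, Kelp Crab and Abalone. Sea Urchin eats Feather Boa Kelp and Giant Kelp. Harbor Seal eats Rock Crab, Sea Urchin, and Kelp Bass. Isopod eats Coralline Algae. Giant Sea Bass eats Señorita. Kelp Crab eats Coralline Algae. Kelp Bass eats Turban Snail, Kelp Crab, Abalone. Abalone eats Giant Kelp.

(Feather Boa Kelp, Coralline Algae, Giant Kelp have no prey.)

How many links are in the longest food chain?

One longest chain: Coralline Algae → Isopod → Señorita → Giant Sea Bass.
It has 4 species and 3 links.

3 links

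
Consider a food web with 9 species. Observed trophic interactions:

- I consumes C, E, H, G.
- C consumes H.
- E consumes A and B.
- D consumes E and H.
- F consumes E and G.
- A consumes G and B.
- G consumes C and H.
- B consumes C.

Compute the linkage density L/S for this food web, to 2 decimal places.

There are L = 16 links among S = 9 species.
L/S = 16/9 = 1.7778 ≈ 1.78.

L/S = 1.78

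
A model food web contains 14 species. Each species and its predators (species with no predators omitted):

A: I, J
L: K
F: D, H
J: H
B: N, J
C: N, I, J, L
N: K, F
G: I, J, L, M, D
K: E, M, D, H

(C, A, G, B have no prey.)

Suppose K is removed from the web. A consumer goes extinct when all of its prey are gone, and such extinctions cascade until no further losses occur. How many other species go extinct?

Remove K.
Round 1: E (all prey gone) → extinct.
No further losses. Total secondary extinctions: 1.

1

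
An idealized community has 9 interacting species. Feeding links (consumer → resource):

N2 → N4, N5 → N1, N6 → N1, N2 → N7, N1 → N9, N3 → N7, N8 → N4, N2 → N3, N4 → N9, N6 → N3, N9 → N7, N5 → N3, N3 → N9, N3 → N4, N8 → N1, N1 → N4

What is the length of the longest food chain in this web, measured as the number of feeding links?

One longest chain: N7 → N9 → N4 → N1 → N8.
It has 5 species and 4 links.

4 links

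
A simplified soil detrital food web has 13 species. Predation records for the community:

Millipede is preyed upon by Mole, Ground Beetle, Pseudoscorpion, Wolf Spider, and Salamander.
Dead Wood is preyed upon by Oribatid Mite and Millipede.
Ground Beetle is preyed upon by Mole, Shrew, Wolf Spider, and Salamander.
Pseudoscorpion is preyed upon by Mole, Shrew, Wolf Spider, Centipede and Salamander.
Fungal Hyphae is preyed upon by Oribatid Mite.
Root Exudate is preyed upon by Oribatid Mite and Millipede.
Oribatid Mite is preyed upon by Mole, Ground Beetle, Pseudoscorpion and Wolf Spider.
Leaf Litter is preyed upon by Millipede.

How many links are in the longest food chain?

3 links

One longest chain: Fungal Hyphae → Oribatid Mite → Pseudoscorpion → Wolf Spider.
It has 4 species and 3 links.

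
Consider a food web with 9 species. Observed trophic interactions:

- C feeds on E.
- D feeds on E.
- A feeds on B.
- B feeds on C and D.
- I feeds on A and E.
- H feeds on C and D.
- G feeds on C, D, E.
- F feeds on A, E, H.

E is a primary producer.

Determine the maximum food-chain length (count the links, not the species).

One longest chain: E → C → B → A → F.
It has 5 species and 4 links.

4 links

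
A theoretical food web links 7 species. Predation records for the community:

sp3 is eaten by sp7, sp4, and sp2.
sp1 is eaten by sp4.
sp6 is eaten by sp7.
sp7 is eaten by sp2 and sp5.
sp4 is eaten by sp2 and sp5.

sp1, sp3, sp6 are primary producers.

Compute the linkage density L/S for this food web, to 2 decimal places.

There are L = 9 links among S = 7 species.
L/S = 9/7 = 1.2857 ≈ 1.29.

L/S = 1.29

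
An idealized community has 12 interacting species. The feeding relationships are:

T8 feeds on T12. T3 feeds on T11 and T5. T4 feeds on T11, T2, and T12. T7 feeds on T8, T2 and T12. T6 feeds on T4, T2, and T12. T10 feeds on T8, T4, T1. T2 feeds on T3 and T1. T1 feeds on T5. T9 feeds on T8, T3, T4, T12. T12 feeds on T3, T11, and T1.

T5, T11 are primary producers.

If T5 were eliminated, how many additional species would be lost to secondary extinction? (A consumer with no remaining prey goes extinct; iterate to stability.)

Remove T5.
Round 1: T1 (all prey gone) → extinct.
No further losses. Total secondary extinctions: 1.

1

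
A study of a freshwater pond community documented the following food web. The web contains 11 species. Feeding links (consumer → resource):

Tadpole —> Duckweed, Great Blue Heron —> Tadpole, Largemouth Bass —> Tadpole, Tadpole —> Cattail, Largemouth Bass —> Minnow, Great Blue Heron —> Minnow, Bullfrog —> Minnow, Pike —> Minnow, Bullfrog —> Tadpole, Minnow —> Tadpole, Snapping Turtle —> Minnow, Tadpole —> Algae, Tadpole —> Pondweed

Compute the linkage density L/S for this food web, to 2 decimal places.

L/S = 1.18

There are L = 13 links among S = 11 species.
L/S = 13/11 = 1.1818 ≈ 1.18.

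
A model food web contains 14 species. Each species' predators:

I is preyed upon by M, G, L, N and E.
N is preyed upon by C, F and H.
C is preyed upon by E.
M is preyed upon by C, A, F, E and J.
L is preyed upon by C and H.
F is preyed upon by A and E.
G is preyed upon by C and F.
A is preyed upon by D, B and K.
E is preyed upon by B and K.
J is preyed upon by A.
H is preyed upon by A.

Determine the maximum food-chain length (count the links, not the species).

4 links

One longest chain: I → N → F → E → B.
It has 5 species and 4 links.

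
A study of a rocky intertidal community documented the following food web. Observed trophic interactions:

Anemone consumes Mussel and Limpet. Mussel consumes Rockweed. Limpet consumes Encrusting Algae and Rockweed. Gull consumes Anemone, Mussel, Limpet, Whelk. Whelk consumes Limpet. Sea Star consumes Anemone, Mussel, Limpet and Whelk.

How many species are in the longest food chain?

One longest chain: Rockweed → Limpet → Whelk → Sea Star.
It has 4 species and 3 links.

4 species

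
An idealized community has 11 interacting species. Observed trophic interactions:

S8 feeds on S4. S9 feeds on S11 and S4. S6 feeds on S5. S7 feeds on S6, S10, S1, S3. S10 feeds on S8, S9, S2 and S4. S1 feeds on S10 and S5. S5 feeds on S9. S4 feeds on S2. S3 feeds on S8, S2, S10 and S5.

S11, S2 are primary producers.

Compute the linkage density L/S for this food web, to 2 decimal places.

There are L = 20 links among S = 11 species.
L/S = 20/11 = 1.8182 ≈ 1.82.

L/S = 1.82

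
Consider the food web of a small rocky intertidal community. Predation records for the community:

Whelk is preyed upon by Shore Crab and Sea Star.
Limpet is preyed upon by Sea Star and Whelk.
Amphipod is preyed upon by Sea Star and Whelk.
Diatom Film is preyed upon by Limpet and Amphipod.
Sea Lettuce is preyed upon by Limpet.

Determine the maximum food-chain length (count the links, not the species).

3 links

One longest chain: Sea Lettuce → Limpet → Whelk → Sea Star.
It has 4 species and 3 links.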